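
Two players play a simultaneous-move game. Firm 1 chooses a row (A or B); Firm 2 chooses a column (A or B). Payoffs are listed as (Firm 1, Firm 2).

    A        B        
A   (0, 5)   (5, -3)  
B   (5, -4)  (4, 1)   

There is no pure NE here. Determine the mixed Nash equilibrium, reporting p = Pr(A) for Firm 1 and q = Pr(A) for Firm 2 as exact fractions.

p = 5/13, q = 1/6

In a mixed NE each player is indifferent between their pure strategies, so the opponent's mix sets the indifference.
Firm 2 indifferent between A and B: p·5 + (1−p)·(-4) = p·(-3) + (1−p)·1 ⟹ (-4) + 9p = 1 + (-4)p ⟹ p = 5/13.
Firm 1 indifferent between A and B: q·0 + (1−q)·5 = q·5 + (1−q)·4 ⟹ 5 + (-5)q = 4 + 1q ⟹ q = 1/6.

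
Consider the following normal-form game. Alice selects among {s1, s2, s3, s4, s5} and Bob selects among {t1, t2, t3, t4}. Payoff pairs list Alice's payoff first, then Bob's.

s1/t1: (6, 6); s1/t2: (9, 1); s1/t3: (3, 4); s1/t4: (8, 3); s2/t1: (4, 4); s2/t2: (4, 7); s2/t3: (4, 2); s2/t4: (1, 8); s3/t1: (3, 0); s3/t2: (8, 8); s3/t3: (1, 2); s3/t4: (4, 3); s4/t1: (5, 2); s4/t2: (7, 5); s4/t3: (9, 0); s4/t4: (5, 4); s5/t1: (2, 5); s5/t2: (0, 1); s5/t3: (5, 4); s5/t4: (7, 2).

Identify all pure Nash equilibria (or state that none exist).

(s1, t1)

A profile is a Nash equilibrium when each player is best-responding to the other.
Alice's best responses — vs t1: s1 (payoff 6); vs t2: s1 (payoff 9); vs t3: s4 (payoff 9); vs t4: s1 (payoff 8).
Bob's best responses — vs s1: t1 (payoff 6); vs s2: t4 (payoff 8); vs s3: t2 (payoff 8); vs s4: t2 (payoff 5); vs s5: t1 (payoff 5).
The only mutual best response is (s1, t1); neither player gains by switching there.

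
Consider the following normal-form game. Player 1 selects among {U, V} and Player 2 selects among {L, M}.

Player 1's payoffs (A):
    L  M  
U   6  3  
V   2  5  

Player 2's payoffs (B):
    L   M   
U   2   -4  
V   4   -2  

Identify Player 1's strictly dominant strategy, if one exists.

None

Check whether one of Player 1's strategies beats all alternatives regardless of what the opponent does.
U is not dominant: against M, V gives 5 > 3.
V is not dominant: against L, U gives 6 > 2.
No single strategy is best against every opponent action.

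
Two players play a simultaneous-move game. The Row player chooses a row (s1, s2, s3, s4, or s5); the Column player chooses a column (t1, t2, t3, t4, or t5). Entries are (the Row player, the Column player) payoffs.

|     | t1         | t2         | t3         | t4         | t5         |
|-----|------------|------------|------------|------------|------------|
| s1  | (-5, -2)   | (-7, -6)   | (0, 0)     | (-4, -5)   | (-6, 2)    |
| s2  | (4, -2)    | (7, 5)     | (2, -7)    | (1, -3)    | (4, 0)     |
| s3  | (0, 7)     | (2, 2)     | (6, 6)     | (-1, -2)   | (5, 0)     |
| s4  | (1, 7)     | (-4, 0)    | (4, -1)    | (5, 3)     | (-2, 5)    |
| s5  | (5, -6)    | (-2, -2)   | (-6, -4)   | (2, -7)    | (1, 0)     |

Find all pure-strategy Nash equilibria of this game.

Check mutual best responses: a cell is a NE iff neither player can gain by unilaterally deviating.
The Row player's best responses — vs t1: s5 (payoff 5); vs t2: s2 (payoff 7); vs t3: s3 (payoff 6); vs t4: s4 (payoff 5); vs t5: s3 (payoff 5).
The Column player's best responses — vs s1: t5 (payoff 2); vs s2: t2 (payoff 5); vs s3: t1 (payoff 7); vs s4: t1 (payoff 7); vs s5: t5 (payoff 0).
The only mutual best response is (s2, t2); neither player gains by switching there.

(s2, t2)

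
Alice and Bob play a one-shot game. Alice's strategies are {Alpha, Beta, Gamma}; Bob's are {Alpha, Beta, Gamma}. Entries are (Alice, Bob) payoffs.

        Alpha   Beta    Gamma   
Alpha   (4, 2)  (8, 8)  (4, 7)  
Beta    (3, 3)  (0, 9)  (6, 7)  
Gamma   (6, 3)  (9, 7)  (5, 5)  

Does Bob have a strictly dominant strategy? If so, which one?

Beta

A strategy is strictly dominant if it gives Bob a strictly higher payoff than every other strategy, against every choice by the opponent.
Beta strictly dominates: vs Alpha: 8 > each of {2, 7}; vs Beta: 9 > each of {3, 7}; vs Gamma: 7 > each of {3, 5}.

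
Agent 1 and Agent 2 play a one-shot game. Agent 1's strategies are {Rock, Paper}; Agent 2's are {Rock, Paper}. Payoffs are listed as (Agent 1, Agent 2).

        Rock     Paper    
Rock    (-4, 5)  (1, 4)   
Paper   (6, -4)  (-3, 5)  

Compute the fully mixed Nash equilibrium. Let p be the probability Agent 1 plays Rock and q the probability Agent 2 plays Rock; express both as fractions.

In a mixed NE each player is indifferent between their pure strategies, so the opponent's mix sets the indifference.
Agent 2 indifferent between Rock and Paper: p·5 + (1−p)·(-4) = p·4 + (1−p)·5 ⟹ (-4) + 9p = 5 + (-1)p ⟹ p = 9/10.
Agent 1 indifferent between Rock and Paper: q·(-4) + (1−q)·1 = q·6 + (1−q)·(-3) ⟹ 1 + (-5)q = (-3) + 9q ⟹ q = 2/7.

p = 9/10, q = 2/7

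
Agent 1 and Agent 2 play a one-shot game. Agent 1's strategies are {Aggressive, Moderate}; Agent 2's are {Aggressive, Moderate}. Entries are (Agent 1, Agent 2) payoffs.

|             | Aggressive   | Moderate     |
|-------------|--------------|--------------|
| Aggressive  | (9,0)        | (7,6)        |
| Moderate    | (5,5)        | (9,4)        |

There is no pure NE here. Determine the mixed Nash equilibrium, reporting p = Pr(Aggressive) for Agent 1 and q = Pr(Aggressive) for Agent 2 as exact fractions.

p = 1/7, q = 1/3

Each player's mixing probability is pinned down by making the *other* player indifferent.
Agent 2 indifferent between Aggressive and Moderate: p·0 + (1−p)·5 = p·6 + (1−p)·4 ⟹ 5 + (-5)p = 4 + 2p ⟹ p = 1/7.
Agent 1 indifferent between Aggressive and Moderate: q·9 + (1−q)·7 = q·5 + (1−q)·9 ⟹ 7 + 2q = 9 + (-4)q ⟹ q = 1/3.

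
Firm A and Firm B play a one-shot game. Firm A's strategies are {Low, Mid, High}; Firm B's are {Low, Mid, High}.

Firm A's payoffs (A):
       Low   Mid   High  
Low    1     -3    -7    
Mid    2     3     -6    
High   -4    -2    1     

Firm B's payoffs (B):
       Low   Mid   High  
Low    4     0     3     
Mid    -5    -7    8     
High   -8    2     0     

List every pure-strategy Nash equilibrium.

None

Check mutual best responses: a cell is a NE iff neither player can gain by unilaterally deviating.
Firm A's best responses — vs Low: Mid (payoff 2); vs Mid: Mid (payoff 3); vs High: High (payoff 1).
Firm B's best responses — vs Low: Low (payoff 4); vs Mid: High (payoff 8); vs High: Mid (payoff 2).
No cell has both players best-responding. For instance, Firm A's best reply to Low is Mid, but against Mid Firm B prefers High over Low.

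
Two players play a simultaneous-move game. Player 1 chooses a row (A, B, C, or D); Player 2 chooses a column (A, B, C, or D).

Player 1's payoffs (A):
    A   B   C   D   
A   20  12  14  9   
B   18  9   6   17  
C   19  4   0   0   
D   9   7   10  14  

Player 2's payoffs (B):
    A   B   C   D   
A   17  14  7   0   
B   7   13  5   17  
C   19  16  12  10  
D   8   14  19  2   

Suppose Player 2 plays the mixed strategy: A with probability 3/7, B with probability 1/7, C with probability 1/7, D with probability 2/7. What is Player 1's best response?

Compute Player 1's expected payoff from each pure strategy against the given mix.
A: (3/7)·20 + (1/7)·12 + (1/7)·14 + (2/7)·9 = 104/7
B: (3/7)·18 + (1/7)·9 + (1/7)·6 + (2/7)·17 = 103/7
C: (3/7)·19 + (1/7)·4 + (1/7)·0 + (2/7)·0 = 61/7
D: (3/7)·9 + (1/7)·7 + (1/7)·10 + (2/7)·14 = 72/7
Highest expected payoff is 104/7, from A.

A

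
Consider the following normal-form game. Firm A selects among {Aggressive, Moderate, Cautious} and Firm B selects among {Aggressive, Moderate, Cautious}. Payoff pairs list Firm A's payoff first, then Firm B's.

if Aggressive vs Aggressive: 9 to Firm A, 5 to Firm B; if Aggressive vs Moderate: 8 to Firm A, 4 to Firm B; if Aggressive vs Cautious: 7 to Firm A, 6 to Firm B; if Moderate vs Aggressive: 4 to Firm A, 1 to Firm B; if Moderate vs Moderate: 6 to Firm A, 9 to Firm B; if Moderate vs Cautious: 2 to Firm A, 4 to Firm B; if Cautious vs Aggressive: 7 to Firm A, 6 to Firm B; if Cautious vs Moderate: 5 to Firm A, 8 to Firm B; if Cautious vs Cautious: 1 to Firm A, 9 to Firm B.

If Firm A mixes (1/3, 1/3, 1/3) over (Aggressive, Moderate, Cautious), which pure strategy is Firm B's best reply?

Moderate

Firm B's best reply maximizes expected payoff against the mix.
Aggressive: (1/3)·5 + (1/3)·1 + (1/3)·6 = 4
Moderate: (1/3)·4 + (1/3)·9 + (1/3)·8 = 7
Cautious: (1/3)·6 + (1/3)·4 + (1/3)·9 = 19/3
Highest expected payoff is 7, from Moderate.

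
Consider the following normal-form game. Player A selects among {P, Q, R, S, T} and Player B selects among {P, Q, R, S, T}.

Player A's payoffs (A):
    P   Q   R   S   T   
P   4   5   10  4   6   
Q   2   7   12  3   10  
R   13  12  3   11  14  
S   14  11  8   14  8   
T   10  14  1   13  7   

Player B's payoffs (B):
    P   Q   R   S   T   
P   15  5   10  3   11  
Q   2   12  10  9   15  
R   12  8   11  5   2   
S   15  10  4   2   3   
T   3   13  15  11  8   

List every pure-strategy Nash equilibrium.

(S, P)

Check mutual best responses: a cell is a NE iff neither player can gain by unilaterally deviating.
Player A's best responses — vs P: S (payoff 14); vs Q: T (payoff 14); vs R: Q (payoff 12); vs S: S (payoff 14); vs T: R (payoff 14).
Player B's best responses — vs P: P (payoff 15); vs Q: T (payoff 15); vs R: P (payoff 12); vs S: P (payoff 15); vs T: R (payoff 15).
The only mutual best response is (S, P); neither player gains by switching there.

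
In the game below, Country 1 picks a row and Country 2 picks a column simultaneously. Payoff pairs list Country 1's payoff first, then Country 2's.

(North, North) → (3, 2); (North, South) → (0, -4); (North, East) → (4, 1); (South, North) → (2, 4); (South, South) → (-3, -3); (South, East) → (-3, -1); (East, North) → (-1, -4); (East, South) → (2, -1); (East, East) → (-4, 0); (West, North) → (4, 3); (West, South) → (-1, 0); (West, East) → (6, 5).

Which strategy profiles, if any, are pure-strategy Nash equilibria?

A profile is a Nash equilibrium when each player is best-responding to the other.
Country 1's best responses — vs North: West (payoff 4); vs South: East (payoff 2); vs East: West (payoff 6).
Country 2's best responses — vs North: North (payoff 2); vs South: North (payoff 4); vs East: East (payoff 0); vs West: East (payoff 5).
The only mutual best response is (West, East); neither player gains by switching there.

(West, East)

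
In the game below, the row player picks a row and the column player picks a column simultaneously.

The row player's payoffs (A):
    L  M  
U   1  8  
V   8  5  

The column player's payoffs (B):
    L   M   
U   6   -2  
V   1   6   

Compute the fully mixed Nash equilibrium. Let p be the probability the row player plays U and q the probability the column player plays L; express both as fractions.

In a mixed NE each player is indifferent between their pure strategies, so the opponent's mix sets the indifference.
The column player indifferent between L and M: p·6 + (1−p)·1 = p·(-2) + (1−p)·6 ⟹ 1 + 5p = 6 + (-8)p ⟹ p = 5/13.
The row player indifferent between U and V: q·1 + (1−q)·8 = q·8 + (1−q)·5 ⟹ 8 + (-7)q = 5 + 3q ⟹ q = 3/10.

p = 5/13, q = 3/10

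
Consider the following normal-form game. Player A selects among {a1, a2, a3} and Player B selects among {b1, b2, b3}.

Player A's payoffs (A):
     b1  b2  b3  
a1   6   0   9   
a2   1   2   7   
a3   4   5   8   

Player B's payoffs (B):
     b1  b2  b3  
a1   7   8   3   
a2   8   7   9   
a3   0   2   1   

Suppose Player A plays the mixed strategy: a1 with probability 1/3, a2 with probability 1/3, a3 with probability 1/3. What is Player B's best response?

Player B's best reply maximizes expected payoff against the mix.
b1: (1/3)·7 + (1/3)·8 + (1/3)·0 = 5
b2: (1/3)·8 + (1/3)·7 + (1/3)·2 = 17/3
b3: (1/3)·3 + (1/3)·9 + (1/3)·1 = 13/3
Highest expected payoff is 17/3, from b2.

b2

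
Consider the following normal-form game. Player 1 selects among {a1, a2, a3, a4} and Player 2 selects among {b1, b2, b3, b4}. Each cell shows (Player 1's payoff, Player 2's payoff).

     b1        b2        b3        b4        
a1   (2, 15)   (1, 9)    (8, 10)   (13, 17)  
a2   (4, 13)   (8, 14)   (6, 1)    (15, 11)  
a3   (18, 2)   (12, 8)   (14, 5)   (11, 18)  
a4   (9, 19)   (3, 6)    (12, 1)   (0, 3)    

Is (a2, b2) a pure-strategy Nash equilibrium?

No

Holding Player 2 at b2: Player 1 gets 8 from a2 but could get 12 by switching to a3. Player 1 has a profitable deviation.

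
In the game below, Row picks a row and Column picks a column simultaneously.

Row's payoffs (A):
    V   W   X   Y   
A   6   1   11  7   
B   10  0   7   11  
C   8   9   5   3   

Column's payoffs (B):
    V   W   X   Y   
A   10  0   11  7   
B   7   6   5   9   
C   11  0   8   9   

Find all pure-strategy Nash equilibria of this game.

(A, X) and (B, Y)

Find each player's best response to every opponent strategy; NE are the intersections.
Row's best responses — vs V: B (payoff 10); vs W: C (payoff 9); vs X: A (payoff 11); vs Y: B (payoff 11).
Column's best responses — vs A: X (payoff 11); vs B: Y (payoff 9); vs C: V (payoff 11).
Mutual best responses occur at (A, X) and (B, Y); at each, neither player gains by switching.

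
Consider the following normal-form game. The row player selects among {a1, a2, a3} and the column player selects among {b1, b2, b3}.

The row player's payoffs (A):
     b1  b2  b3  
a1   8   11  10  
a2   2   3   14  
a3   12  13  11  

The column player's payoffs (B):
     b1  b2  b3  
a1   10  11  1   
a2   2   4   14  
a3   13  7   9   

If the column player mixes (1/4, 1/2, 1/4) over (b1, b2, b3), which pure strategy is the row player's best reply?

a3

The row player's best reply maximizes expected payoff against the mix.
a1: (1/4)·8 + (1/2)·11 + (1/4)·10 = 10
a2: (1/4)·2 + (1/2)·3 + (1/4)·14 = 11/2
a3: (1/4)·12 + (1/2)·13 + (1/4)·11 = 49/4
Highest expected payoff is 49/4, from a3.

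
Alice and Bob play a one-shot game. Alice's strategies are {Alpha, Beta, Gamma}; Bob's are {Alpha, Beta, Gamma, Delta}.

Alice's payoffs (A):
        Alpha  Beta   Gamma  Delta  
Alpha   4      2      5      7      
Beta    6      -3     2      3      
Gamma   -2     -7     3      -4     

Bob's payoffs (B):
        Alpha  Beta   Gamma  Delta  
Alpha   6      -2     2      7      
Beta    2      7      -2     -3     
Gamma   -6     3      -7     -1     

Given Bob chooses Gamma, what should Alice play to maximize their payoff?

Alpha

With Bob fixed at Gamma, Alice's payoffs are: Alpha → 5, Beta → 2, Gamma → 3.
The maximum is 5, achieved by Alpha.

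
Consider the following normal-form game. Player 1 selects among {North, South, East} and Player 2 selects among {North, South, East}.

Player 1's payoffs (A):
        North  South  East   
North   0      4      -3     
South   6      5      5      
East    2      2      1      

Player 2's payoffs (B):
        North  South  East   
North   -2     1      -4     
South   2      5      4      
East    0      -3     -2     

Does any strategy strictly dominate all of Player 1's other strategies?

South

A strategy is strictly dominant if it gives Player 1 a strictly higher payoff than every other strategy, against every choice by the opponent.
South strictly dominates: vs North: 6 > each of {0, 2}; vs South: 5 > each of {4, 2}; vs East: 5 > each of {-3, 1}.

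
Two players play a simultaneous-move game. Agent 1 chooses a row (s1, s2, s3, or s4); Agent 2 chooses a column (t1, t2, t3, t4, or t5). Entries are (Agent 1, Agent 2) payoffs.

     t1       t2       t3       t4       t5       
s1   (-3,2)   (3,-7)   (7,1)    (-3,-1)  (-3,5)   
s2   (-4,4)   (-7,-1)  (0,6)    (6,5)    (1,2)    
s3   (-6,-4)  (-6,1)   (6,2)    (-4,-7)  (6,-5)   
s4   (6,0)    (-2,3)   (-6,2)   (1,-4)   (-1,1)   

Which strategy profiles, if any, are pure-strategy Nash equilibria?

None

Check mutual best responses: a cell is a NE iff neither player can gain by unilaterally deviating.
Agent 1's best responses — vs t1: s4 (payoff 6); vs t2: s1 (payoff 3); vs t3: s1 (payoff 7); vs t4: s2 (payoff 6); vs t5: s3 (payoff 6).
Agent 2's best responses — vs s1: t5 (payoff 5); vs s2: t3 (payoff 6); vs s3: t3 (payoff 2); vs s4: t2 (payoff 3).
No cell has both players best-responding. For instance, Agent 1's best reply to t3 is s1, but against s1 Agent 2 prefers t5 over t3.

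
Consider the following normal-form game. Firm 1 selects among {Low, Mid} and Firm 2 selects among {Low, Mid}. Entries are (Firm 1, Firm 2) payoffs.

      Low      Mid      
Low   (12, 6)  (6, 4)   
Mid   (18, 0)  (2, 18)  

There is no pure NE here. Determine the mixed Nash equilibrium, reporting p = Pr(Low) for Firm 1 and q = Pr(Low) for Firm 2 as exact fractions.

In a mixed NE each player is indifferent between their pure strategies, so the opponent's mix sets the indifference.
Firm 2 indifferent between Low and Mid: p·6 + (1−p)·0 = p·4 + (1−p)·18 ⟹ 0 + 6p = 18 + (-14)p ⟹ p = 9/10.
Firm 1 indifferent between Low and Mid: q·12 + (1−q)·6 = q·18 + (1−q)·2 ⟹ 6 + 6q = 2 + 16q ⟹ q = 2/5.

p = 9/10, q = 2/5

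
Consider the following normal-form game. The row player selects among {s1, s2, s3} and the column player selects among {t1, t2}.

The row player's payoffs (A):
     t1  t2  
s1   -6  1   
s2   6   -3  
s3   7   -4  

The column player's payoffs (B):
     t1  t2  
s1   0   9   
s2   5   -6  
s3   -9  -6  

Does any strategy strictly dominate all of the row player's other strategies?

A strategy is strictly dominant if it gives the row player a strictly higher payoff than every other strategy, against every choice by the opponent.
s1 is not dominant: against t1, s2 gives 6 > -6.
s2 is not dominant: against t1, s3 gives 7 > 6.
s3 is not dominant: against t2, s1 gives 1 > -4.
No single strategy is best against every opponent action.

No strictly dominant strategy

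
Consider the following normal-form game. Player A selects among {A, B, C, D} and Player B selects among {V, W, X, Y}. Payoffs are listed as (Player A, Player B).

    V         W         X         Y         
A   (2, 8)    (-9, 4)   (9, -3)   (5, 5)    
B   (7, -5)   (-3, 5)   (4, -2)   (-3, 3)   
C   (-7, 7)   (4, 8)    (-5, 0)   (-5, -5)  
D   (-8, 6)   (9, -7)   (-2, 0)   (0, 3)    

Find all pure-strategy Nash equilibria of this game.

No pure-strategy Nash equilibrium

Check mutual best responses: a cell is a NE iff neither player can gain by unilaterally deviating.
Player A's best responses — vs V: B (payoff 7); vs W: D (payoff 9); vs X: A (payoff 9); vs Y: A (payoff 5).
Player B's best responses — vs A: V (payoff 8); vs B: W (payoff 5); vs C: W (payoff 8); vs D: V (payoff 6).
No cell has both players best-responding. For instance, Player A's best reply to Y is A, but against A Player B prefers V over Y.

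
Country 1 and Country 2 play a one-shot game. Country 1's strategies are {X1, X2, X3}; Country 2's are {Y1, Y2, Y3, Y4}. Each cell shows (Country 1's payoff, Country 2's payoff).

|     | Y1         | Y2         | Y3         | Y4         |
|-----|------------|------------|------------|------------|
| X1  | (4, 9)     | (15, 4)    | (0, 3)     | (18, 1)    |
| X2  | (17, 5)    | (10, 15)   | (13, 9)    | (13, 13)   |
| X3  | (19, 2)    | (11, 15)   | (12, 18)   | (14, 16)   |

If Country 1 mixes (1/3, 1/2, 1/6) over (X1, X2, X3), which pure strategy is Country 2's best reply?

Country 2's best reply maximizes expected payoff against the mix.
Y1: (1/3)·9 + (1/2)·5 + (1/6)·2 = 35/6
Y2: (1/3)·4 + (1/2)·15 + (1/6)·15 = 34/3
Y3: (1/3)·3 + (1/2)·9 + (1/6)·18 = 17/2
Y4: (1/3)·1 + (1/2)·13 + (1/6)·16 = 19/2
Highest expected payoff is 34/3, from Y2.

Y2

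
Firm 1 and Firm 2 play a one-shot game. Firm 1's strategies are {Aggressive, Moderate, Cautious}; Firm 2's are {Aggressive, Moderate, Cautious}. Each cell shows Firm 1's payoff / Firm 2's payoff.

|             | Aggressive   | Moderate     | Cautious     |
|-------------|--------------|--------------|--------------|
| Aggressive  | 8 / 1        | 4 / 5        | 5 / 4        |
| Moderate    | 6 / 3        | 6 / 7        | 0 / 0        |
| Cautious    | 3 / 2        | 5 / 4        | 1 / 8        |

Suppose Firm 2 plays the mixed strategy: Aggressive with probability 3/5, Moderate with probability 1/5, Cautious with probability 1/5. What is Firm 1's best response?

Aggressive

Compute Firm 1's expected payoff from each pure strategy against the given mix.
Aggressive: (3/5)·8 + (1/5)·4 + (1/5)·5 = 33/5
Moderate: (3/5)·6 + (1/5)·6 + (1/5)·0 = 24/5
Cautious: (3/5)·3 + (1/5)·5 + (1/5)·1 = 3
Highest expected payoff is 33/5, from Aggressive.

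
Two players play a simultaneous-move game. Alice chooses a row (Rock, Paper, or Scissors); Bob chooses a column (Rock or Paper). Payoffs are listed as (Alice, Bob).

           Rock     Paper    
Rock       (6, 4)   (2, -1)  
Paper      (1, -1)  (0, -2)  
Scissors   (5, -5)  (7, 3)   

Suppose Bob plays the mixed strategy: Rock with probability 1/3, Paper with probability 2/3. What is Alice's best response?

Compute Alice's expected payoff from each pure strategy against the given mix.
Rock: (1/3)·6 + (2/3)·2 = 10/3
Paper: (1/3)·1 + (2/3)·0 = 1/3
Scissors: (1/3)·5 + (2/3)·7 = 19/3
Highest expected payoff is 19/3, from Scissors.

Scissors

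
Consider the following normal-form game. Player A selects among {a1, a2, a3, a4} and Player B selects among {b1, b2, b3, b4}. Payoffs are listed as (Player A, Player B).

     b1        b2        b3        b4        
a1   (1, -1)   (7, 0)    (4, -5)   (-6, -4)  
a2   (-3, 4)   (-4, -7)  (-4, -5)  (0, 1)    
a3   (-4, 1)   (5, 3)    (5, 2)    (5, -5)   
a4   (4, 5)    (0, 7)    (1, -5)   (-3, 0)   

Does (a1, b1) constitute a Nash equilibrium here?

Holding Player B at b1: Player A gets 1 from a1 but could get 4 by switching to a4. Player A has a profitable deviation.

No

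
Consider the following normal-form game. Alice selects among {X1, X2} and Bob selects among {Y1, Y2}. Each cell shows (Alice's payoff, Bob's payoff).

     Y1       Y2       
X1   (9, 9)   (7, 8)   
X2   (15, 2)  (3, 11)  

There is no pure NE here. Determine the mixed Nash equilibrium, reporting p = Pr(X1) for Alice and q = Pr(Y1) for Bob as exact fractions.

p = 9/10, q = 2/5

In a mixed NE each player is indifferent between their pure strategies, so the opponent's mix sets the indifference.
Bob indifferent between Y1 and Y2: p·9 + (1−p)·2 = p·8 + (1−p)·11 ⟹ 2 + 7p = 11 + (-3)p ⟹ p = 9/10.
Alice indifferent between X1 and X2: q·9 + (1−q)·7 = q·15 + (1−q)·3 ⟹ 7 + 2q = 3 + 12q ⟹ q = 2/5.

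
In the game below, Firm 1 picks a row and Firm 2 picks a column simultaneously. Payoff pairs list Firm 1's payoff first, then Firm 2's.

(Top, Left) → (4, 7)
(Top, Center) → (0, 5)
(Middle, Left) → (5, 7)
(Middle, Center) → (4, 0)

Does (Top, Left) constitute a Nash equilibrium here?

Holding Firm 2 at Left: Firm 1 gets 4 from Top but could get 5 by switching to Middle. Firm 1 has a profitable deviation.

No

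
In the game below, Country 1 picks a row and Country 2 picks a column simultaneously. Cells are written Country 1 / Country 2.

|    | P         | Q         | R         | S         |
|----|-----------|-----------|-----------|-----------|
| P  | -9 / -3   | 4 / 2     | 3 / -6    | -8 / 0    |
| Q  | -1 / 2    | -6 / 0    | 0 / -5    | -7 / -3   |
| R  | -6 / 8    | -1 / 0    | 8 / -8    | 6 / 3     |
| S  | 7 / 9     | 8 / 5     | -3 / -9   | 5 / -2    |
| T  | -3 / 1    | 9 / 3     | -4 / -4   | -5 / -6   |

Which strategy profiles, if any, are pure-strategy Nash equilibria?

(S, P) and (T, Q)

A profile is a Nash equilibrium when each player is best-responding to the other.
Country 1's best responses — vs P: S (payoff 7); vs Q: T (payoff 9); vs R: R (payoff 8); vs S: R (payoff 6).
Country 2's best responses — vs P: Q (payoff 2); vs Q: P (payoff 2); vs R: P (payoff 8); vs S: P (payoff 9); vs T: Q (payoff 3).
Mutual best responses occur at (S, P) and (T, Q); at each, neither player gains by switching.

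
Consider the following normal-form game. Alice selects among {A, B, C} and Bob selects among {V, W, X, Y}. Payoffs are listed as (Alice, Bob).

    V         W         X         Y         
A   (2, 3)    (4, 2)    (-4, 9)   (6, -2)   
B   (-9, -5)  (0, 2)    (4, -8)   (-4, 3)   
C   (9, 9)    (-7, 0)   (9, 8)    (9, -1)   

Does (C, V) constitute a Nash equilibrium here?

Holding Bob at V: Alice gets 9 from C, versus 2 from A, -9 from B. No profitable deviation for Alice.
Holding Alice at C: Bob gets 9 from V, versus 0 from W, 8 from X, -1 from Y. No profitable deviation for Bob either.

Yes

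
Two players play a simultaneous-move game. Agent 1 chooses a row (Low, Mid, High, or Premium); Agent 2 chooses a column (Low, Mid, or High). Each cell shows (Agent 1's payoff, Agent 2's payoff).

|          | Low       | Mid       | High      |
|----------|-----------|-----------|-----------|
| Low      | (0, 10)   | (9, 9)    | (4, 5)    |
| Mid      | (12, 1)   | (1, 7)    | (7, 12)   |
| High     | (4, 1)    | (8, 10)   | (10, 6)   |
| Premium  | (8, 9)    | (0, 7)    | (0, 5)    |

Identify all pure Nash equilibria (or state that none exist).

No pure-strategy Nash equilibrium

A profile is a Nash equilibrium when each player is best-responding to the other.
Agent 1's best responses — vs Low: Mid (payoff 12); vs Mid: Low (payoff 9); vs High: High (payoff 10).
Agent 2's best responses — vs Low: Low (payoff 10); vs Mid: High (payoff 12); vs High: Mid (payoff 10); vs Premium: Low (payoff 9).
No cell has both players best-responding. For instance, Agent 1's best reply to High is High, but against High Agent 2 prefers Mid over High.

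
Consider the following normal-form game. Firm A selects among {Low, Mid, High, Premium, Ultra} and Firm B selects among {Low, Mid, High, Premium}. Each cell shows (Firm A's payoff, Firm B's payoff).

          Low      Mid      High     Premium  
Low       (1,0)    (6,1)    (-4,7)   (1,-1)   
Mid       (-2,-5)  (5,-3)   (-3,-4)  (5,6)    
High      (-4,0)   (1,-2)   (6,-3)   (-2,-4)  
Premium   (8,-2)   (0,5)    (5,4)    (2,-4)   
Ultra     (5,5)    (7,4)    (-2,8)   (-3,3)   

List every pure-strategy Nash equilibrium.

(Mid, Premium)

A profile is a Nash equilibrium when each player is best-responding to the other.
Firm A's best responses — vs Low: Premium (payoff 8); vs Mid: Ultra (payoff 7); vs High: High (payoff 6); vs Premium: Mid (payoff 5).
Firm B's best responses — vs Low: High (payoff 7); vs Mid: Premium (payoff 6); vs High: Low (payoff 0); vs Premium: Mid (payoff 5); vs Ultra: High (payoff 8).
The only mutual best response is (Mid, Premium); neither player gains by switching there.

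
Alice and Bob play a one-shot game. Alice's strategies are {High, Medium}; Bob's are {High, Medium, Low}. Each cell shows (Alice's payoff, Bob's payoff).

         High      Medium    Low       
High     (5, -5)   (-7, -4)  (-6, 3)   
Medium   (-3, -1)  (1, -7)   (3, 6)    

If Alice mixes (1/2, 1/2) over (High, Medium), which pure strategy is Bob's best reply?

Low

Bob's best reply maximizes expected payoff against the mix.
High: (1/2)·(-5) + (1/2)·(-1) = -3
Medium: (1/2)·(-4) + (1/2)·(-7) = -11/2
Low: (1/2)·3 + (1/2)·6 = 9/2
Highest expected payoff is 9/2, from Low.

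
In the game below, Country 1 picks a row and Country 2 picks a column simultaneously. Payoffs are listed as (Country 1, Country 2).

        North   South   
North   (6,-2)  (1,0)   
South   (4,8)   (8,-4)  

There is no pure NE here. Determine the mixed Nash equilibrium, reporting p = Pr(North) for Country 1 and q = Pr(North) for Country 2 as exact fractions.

In a mixed NE each player is indifferent between their pure strategies, so the opponent's mix sets the indifference.
Country 2 indifferent between North and South: p·(-2) + (1−p)·8 = p·0 + (1−p)·(-4) ⟹ 8 + (-10)p = (-4) + 4p ⟹ p = 6/7.
Country 1 indifferent between North and South: q·6 + (1−q)·1 = q·4 + (1−q)·8 ⟹ 1 + 5q = 8 + (-4)q ⟹ q = 7/9.

p = 6/7, q = 7/9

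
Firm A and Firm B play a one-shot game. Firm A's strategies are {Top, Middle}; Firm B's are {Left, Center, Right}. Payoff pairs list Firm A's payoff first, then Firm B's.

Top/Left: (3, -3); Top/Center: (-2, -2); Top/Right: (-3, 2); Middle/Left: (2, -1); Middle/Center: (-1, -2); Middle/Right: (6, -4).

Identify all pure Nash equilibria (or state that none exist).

Check mutual best responses: a cell is a NE iff neither player can gain by unilaterally deviating.
Firm A's best responses — vs Left: Top (payoff 3); vs Center: Middle (payoff -1); vs Right: Middle (payoff 6).
Firm B's best responses — vs Top: Right (payoff 2); vs Middle: Left (payoff -1).
No cell has both players best-responding. For instance, Firm A's best reply to Right is Middle, but against Middle Firm B prefers Left over Right.

No pure-strategy Nash equilibrium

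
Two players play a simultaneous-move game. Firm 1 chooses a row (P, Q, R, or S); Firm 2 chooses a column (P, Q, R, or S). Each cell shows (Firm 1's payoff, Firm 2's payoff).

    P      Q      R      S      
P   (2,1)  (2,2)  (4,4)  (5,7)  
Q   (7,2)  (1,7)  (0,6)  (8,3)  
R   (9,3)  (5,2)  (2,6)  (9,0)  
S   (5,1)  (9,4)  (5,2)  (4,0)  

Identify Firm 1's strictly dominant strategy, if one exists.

None

Check whether one of Firm 1's strategies beats all alternatives regardless of what the opponent does.
P is not dominant: against P, Q gives 7 > 2.
Q is not dominant: against P, R gives 9 > 7.
R is not dominant: against Q, S gives 9 > 5.
S is not dominant: against P, Q gives 7 > 5.
No single strategy is best against every opponent action.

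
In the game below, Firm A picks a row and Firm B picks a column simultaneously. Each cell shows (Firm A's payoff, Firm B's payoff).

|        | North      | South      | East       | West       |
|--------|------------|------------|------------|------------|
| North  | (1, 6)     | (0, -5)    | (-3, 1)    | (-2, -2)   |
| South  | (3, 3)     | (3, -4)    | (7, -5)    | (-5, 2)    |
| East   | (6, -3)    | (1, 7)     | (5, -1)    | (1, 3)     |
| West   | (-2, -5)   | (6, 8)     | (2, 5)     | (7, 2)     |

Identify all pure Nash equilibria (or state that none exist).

A profile is a Nash equilibrium when each player is best-responding to the other.
Firm A's best responses — vs North: East (payoff 6); vs South: West (payoff 6); vs East: South (payoff 7); vs West: West (payoff 7).
Firm B's best responses — vs North: North (payoff 6); vs South: North (payoff 3); vs East: South (payoff 7); vs West: South (payoff 8).
The only mutual best response is (West, South); neither player gains by switching there.

(West, South)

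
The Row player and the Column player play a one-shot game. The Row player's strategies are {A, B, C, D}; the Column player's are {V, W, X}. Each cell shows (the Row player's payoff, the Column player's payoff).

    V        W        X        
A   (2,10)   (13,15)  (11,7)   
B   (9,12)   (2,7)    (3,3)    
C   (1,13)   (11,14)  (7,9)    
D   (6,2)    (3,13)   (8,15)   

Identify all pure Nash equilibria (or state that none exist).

(A, W) and (B, V)

Check mutual best responses: a cell is a NE iff neither player can gain by unilaterally deviating.
The Row player's best responses — vs V: B (payoff 9); vs W: A (payoff 13); vs X: A (payoff 11).
The Column player's best responses — vs A: W (payoff 15); vs B: V (payoff 12); vs C: W (payoff 14); vs D: X (payoff 15).
Mutual best responses occur at (A, W) and (B, V); at each, neither player gains by switching.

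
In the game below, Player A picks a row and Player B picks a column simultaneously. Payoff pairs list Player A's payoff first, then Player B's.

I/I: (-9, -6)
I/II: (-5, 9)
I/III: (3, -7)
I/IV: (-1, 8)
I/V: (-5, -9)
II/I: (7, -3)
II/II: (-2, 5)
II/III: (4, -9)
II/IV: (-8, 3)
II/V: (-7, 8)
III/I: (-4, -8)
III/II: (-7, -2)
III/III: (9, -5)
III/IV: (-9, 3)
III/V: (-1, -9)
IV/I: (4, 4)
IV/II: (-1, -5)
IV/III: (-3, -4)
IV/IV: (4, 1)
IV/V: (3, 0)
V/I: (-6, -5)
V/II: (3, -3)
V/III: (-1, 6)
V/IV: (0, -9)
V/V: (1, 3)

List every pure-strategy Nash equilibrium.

Check mutual best responses: a cell is a NE iff neither player can gain by unilaterally deviating.
Player A's best responses — vs I: II (payoff 7); vs II: V (payoff 3); vs III: III (payoff 9); vs IV: IV (payoff 4); vs V: IV (payoff 3).
Player B's best responses — vs I: II (payoff 9); vs II: V (payoff 8); vs III: IV (payoff 3); vs IV: I (payoff 4); vs V: III (payoff 6).
No cell has both players best-responding. For instance, Player A's best reply to V is IV, but against IV Player B prefers I over V.

No pure-strategy Nash equilibrium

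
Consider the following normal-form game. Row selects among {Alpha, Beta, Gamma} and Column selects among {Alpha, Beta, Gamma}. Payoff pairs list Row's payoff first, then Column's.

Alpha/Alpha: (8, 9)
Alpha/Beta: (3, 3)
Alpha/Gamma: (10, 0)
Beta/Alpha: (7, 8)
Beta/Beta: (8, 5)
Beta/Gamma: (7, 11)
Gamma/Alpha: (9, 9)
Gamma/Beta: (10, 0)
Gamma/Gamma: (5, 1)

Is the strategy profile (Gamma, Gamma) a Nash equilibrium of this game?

No

Holding Column at Gamma: Row gets 5 from Gamma but could get 10 by switching to Alpha. Row has a profitable deviation.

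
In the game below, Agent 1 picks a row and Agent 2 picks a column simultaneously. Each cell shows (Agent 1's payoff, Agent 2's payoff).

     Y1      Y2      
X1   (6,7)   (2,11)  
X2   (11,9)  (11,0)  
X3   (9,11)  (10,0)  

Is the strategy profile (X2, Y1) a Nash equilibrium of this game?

Yes

Holding Agent 2 at Y1: Agent 1 gets 11 from X2, versus 6 from X1, 9 from X3. No profitable deviation for Agent 1.
Holding Agent 1 at X2: Agent 2 gets 9 from Y1, versus 0 from Y2. No profitable deviation for Agent 2 either.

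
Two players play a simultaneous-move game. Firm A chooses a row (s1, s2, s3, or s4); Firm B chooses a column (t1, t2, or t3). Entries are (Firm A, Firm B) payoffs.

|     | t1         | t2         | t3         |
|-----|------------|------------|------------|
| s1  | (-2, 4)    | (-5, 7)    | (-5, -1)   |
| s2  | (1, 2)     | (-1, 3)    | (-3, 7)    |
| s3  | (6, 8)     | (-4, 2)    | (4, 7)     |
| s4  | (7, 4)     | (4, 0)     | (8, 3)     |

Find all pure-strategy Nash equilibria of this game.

Find each player's best response to every opponent strategy; NE are the intersections.
Firm A's best responses — vs t1: s4 (payoff 7); vs t2: s4 (payoff 4); vs t3: s4 (payoff 8).
Firm B's best responses — vs s1: t2 (payoff 7); vs s2: t3 (payoff 7); vs s3: t1 (payoff 8); vs s4: t1 (payoff 4).
The only mutual best response is (s4, t1); neither player gains by switching there.

(s4, t1)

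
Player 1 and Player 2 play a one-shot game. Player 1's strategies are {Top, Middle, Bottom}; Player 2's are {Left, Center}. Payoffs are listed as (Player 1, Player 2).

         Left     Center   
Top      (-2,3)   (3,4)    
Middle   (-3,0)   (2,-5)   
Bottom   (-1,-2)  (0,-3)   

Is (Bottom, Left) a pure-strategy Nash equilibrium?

Holding Player 2 at Left: Player 1 gets -1 from Bottom, versus -2 from Top, -3 from Middle. No profitable deviation for Player 1.
Holding Player 1 at Bottom: Player 2 gets -2 from Left, versus -3 from Center. No profitable deviation for Player 2 either.

Yes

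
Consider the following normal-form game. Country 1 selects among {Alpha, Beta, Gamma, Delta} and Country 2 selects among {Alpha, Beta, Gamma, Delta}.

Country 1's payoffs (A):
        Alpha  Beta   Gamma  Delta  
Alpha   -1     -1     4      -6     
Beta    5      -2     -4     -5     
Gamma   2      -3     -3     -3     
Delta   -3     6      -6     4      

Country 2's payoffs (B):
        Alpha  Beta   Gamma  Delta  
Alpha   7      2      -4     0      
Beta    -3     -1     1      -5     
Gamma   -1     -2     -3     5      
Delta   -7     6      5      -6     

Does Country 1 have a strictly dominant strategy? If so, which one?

None

A strategy is strictly dominant if it gives Country 1 a strictly higher payoff than every other strategy, against every choice by the opponent.
Alpha is not dominant: against Alpha, Beta gives 5 > -1.
Beta is not dominant: against Beta, Alpha gives -1 > -2.
Gamma is not dominant: against Alpha, Beta gives 5 > 2.
Delta is not dominant: against Alpha, Alpha gives -1 > -3.
No single strategy is best against every opponent action.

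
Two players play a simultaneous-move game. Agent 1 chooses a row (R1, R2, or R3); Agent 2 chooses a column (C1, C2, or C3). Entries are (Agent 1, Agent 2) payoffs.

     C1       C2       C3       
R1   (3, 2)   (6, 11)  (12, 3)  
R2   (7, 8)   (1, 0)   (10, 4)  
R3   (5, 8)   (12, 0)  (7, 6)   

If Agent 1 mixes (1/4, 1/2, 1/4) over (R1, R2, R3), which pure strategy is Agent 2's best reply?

Compute Agent 2's expected payoff from each pure strategy against the given mix.
C1: (1/4)·2 + (1/2)·8 + (1/4)·8 = 13/2
C2: (1/4)·11 + (1/2)·0 + (1/4)·0 = 11/4
C3: (1/4)·3 + (1/2)·4 + (1/4)·6 = 17/4
Highest expected payoff is 13/2, from C1.

C1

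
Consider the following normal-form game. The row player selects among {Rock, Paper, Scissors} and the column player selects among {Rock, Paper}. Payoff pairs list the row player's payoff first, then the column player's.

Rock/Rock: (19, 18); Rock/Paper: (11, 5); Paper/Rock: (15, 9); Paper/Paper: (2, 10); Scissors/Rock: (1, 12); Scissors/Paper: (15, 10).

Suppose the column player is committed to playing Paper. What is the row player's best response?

Scissors

With the column player fixed at Paper, the row player's payoffs are: Rock → 11, Paper → 2, Scissors → 15.
The maximum is 15, achieved by Scissors.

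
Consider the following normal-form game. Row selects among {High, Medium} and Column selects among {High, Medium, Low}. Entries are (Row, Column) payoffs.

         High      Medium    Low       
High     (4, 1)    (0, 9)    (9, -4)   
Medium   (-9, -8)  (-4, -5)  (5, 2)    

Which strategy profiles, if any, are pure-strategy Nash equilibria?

(High, Medium)

Check mutual best responses: a cell is a NE iff neither player can gain by unilaterally deviating.
Row's best responses — vs High: High (payoff 4); vs Medium: High (payoff 0); vs Low: High (payoff 9).
Column's best responses — vs High: Medium (payoff 9); vs Medium: Low (payoff 2).
The only mutual best response is (High, Medium); neither player gains by switching there.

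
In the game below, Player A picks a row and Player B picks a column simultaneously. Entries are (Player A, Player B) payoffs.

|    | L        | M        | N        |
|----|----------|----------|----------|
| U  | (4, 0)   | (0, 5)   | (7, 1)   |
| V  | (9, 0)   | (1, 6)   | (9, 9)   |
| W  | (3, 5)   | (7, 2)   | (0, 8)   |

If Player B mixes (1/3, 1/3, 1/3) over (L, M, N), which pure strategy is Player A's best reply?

Compute Player A's expected payoff from each pure strategy against the given mix.
U: (1/3)·4 + (1/3)·0 + (1/3)·7 = 11/3
V: (1/3)·9 + (1/3)·1 + (1/3)·9 = 19/3
W: (1/3)·3 + (1/3)·7 + (1/3)·0 = 10/3
Highest expected payoff is 19/3, from V.

V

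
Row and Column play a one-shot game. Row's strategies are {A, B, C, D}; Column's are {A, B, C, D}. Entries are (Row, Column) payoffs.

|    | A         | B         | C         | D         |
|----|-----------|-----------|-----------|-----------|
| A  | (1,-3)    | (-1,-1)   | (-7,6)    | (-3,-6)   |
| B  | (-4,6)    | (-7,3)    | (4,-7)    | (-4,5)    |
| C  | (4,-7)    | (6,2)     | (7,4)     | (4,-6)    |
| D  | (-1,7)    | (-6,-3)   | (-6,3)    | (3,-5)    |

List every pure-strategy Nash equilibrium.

(C, C)

A profile is a Nash equilibrium when each player is best-responding to the other.
Row's best responses — vs A: C (payoff 4); vs B: C (payoff 6); vs C: C (payoff 7); vs D: C (payoff 4).
Column's best responses — vs A: C (payoff 6); vs B: A (payoff 6); vs C: C (payoff 4); vs D: A (payoff 7).
The only mutual best response is (C, C); neither player gains by switching there.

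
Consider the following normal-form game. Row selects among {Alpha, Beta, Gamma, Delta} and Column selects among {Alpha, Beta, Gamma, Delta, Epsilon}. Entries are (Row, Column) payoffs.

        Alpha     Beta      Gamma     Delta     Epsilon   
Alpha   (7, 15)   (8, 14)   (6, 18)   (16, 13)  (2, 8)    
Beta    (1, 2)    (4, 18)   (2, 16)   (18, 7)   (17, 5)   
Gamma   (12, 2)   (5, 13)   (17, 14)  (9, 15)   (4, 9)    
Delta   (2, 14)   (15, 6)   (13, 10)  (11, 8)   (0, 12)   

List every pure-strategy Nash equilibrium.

Check mutual best responses: a cell is a NE iff neither player can gain by unilaterally deviating.
Row's best responses — vs Alpha: Gamma (payoff 12); vs Beta: Delta (payoff 15); vs Gamma: Gamma (payoff 17); vs Delta: Beta (payoff 18); vs Epsilon: Beta (payoff 17).
Column's best responses — vs Alpha: Gamma (payoff 18); vs Beta: Beta (payoff 18); vs Gamma: Delta (payoff 15); vs Delta: Alpha (payoff 14).
No cell has both players best-responding. For instance, Row's best reply to Epsilon is Beta, but against Beta Column prefers Beta over Epsilon.

No pure-strategy Nash equilibrium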